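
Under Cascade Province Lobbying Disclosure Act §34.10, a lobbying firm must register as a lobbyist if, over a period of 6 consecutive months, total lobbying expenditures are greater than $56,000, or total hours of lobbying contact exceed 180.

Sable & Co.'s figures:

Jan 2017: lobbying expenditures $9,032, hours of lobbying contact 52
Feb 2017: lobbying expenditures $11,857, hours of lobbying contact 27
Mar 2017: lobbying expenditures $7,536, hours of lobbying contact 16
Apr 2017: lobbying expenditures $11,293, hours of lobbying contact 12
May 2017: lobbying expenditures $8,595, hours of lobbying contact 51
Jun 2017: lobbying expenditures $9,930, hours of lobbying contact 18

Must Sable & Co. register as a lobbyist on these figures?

Yes

Total lobbying expenditures: $9,032 + $11,857 + $7,536 + $11,293 + $8,595 + $9,930 = $58,243 (> $56,000).
Total hours of lobbying contact: 52 + 27 + 16 + 12 + 51 + 18 = 176 (≤ 180).
The test is 'or': at least one threshold is exceeded.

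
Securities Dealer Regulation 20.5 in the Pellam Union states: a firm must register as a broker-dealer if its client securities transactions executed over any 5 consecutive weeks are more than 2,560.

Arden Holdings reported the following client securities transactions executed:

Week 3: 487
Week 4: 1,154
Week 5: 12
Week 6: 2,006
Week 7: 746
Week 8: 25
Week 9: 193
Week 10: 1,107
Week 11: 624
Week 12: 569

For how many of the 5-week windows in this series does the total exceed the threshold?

Week 3–Week 7: 487 + 1,154 + 12 + 2,006 + 746 = 4,405 (over)
Week 4–Week 8: 1,154 + 12 + 2,006 + 746 + 25 = 3,943 (over)
Week 5–Week 9: 12 + 2,006 + 746 + 25 + 193 = 2,982 (over)
Week 6–Week 10: 2,006 + 746 + 25 + 193 + 1,107 = 4,077 (over)
Week 7–Week 11: 746 + 25 + 193 + 1,107 + 624 = 2,695 (over)
Week 8–Week 12: 25 + 193 + 1,107 + 624 + 569 = 2,518 (under)
5 windows exceed the threshold.

5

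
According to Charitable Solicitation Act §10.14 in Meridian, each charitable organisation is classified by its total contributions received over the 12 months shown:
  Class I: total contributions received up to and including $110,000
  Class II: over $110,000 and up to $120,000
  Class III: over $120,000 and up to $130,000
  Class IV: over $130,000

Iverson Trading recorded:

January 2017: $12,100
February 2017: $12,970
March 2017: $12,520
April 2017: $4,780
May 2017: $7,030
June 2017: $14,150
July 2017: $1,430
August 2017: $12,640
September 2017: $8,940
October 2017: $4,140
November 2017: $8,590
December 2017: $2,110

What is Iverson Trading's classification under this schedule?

Total contributions received: $12,100 + $12,970 + $12,520 + $4,780 + $7,030 + $14,150 + $1,430 + $12,640 + $8,940 + $4,140 + $8,590 + $2,110 = $101,400.
$101,400 ≤ $110,000, so Class I applies.

Class I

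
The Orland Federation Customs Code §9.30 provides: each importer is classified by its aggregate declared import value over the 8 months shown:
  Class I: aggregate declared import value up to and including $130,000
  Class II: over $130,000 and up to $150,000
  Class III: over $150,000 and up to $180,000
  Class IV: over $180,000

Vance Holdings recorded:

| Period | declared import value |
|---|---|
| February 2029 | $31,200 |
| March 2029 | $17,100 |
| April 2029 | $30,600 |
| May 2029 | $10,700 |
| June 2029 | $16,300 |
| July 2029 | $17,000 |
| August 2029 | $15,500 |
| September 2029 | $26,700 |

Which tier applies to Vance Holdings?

Class III

Aggregate declared import value: $31,200 + $17,100 + $30,600 + $10,700 + $16,300 + $17,000 + $15,500 + $26,700 = $165,100.
$150,000 < $165,100 ≤ $180,000, so Class III applies.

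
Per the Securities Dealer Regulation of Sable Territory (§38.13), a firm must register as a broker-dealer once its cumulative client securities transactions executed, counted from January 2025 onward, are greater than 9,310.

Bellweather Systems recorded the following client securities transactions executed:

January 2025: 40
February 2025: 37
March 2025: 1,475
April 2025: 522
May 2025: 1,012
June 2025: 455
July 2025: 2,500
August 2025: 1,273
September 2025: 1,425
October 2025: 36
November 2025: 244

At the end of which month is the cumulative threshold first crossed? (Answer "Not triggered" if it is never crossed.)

Not triggered

Through January 2025: 40
Through February 2025: 77
Through March 2025: 1,552
Through April 2025: 2,074
Through May 2025: 3,086
Through June 2025: 3,541
Through July 2025: 6,041
Through August 2025: 7,314
Through September 2025: 8,739
Through October 2025: 8,775
Through November 2025: 9,019
Final cumulative total 9,019 ≤ 9,310; the threshold is never exceeded.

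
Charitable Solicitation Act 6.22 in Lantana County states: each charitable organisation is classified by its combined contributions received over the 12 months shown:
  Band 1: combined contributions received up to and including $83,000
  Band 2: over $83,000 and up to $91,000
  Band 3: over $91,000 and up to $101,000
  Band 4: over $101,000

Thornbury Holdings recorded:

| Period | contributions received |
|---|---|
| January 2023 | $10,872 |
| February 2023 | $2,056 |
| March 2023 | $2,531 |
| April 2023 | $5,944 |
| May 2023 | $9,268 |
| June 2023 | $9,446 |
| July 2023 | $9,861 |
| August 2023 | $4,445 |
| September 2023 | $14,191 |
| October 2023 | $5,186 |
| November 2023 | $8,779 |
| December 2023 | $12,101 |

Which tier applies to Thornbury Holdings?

Band 3

Combined contributions received: $10,872 + $2,056 + $2,531 + $5,944 + $9,268 + $9,446 + $9,861 + $4,445 + $14,191 + $5,186 + $8,779 + $12,101 = $94,680.
$91,000 < $94,680 ≤ $101,000, so Band 3 applies.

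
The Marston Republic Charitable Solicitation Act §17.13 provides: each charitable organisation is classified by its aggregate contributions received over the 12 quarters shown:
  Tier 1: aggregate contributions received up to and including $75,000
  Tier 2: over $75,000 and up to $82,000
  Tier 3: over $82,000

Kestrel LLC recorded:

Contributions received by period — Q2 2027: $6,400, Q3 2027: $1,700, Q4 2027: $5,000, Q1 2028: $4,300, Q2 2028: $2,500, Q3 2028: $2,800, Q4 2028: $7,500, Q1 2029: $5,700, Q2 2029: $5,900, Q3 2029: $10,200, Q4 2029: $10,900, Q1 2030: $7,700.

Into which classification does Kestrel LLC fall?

Aggregate contributions received: $6,400 + $1,700 + $5,000 + $4,300 + $2,500 + $2,800 + $7,500 + $5,700 + $5,900 + $10,200 + $10,900 + $7,700 = $70,600.
$70,600 ≤ $75,000, so Tier 1 applies.

Tier 1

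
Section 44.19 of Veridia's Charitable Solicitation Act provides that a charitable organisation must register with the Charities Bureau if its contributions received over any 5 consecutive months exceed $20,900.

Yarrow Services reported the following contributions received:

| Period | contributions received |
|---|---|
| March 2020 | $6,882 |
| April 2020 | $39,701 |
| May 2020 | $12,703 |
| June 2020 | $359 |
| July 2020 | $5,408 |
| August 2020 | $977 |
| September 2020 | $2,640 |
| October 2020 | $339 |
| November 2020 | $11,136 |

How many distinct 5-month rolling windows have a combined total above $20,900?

3

March 2020–July 2020: $6,882 + $39,701 + $12,703 + $359 + $5,408 = $65,053 (over)
April 2020–August 2020: $39,701 + $12,703 + $359 + $5,408 + $977 = $59,148 (over)
May 2020–September 2020: $12,703 + $359 + $5,408 + $977 + $2,640 = $22,087 (over)
June 2020–October 2020: $359 + $5,408 + $977 + $2,640 + $339 = $9,723 (under)
July 2020–November 2020: $5,408 + $977 + $2,640 + $339 + $11,136 = $20,500 (under)
3 windows exceed the threshold.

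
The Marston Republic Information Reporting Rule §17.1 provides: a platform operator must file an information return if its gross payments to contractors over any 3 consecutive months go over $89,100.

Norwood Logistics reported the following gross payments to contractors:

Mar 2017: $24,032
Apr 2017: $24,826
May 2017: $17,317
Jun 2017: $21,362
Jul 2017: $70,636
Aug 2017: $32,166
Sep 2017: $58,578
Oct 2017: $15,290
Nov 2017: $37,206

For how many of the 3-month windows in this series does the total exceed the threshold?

5

Mar 2017–May 2017: $24,032 + $24,826 + $17,317 = $66,175 (under)
Apr 2017–Jun 2017: $24,826 + $17,317 + $21,362 = $63,505 (under)
May 2017–Jul 2017: $17,317 + $21,362 + $70,636 = $109,315 (over)
Jun 2017–Aug 2017: $21,362 + $70,636 + $32,166 = $124,164 (over)
Jul 2017–Sep 2017: $70,636 + $32,166 + $58,578 = $161,380 (over)
Aug 2017–Oct 2017: $32,166 + $58,578 + $15,290 = $106,034 (over)
Sep 2017–Nov 2017: $58,578 + $15,290 + $37,206 = $111,074 (over)
5 windows exceed the threshold.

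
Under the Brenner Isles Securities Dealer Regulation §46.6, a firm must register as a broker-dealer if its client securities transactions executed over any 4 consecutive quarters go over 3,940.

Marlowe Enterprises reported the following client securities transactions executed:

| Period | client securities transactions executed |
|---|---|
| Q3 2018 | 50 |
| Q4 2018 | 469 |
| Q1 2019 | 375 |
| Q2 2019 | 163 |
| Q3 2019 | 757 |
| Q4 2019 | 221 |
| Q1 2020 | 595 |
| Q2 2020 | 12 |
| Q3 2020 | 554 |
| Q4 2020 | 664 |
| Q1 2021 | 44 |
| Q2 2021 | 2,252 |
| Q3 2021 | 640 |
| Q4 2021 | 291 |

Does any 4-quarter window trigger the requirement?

No

Q3 2018–Q2 2019: 50 + 469 + 375 + 163 = 1,057 (under)
Q4 2018–Q3 2019: 469 + 375 + 163 + 757 = 1,764 (under)
Q1 2019–Q4 2019: 375 + 163 + 757 + 221 = 1,516 (under)
Q2 2019–Q1 2020: 163 + 757 + 221 + 595 = 1,736 (under)
Q3 2019–Q2 2020: 757 + 221 + 595 + 12 = 1,585 (under)
Q4 2019–Q3 2020: 221 + 595 + 12 + 554 = 1,382 (under)
Q1 2020–Q4 2020: 595 + 12 + 554 + 664 = 1,825 (under)
Q2 2020–Q1 2021: 12 + 554 + 664 + 44 = 1,274 (under)
Q3 2020–Q2 2021: 554 + 664 + 44 + 2,252 = 3,514 (under)
Q4 2020–Q3 2021: 664 + 44 + 2,252 + 640 = 3,600 (under)
Q1 2021–Q4 2021: 44 + 2,252 + 640 + 291 = 3,227 (under)
No window exceeds 3,940.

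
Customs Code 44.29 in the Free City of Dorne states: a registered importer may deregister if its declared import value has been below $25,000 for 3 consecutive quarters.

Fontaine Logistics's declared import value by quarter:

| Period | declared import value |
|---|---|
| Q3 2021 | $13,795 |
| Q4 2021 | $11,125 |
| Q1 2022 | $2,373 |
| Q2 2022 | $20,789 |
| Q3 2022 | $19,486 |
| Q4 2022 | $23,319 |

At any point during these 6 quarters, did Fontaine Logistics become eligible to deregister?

Yes

Quarters below $25,000: Q3 2021, Q4 2021, Q1 2022, Q2 2022, Q3 2022, Q4 2022.
Longest run of consecutive quarters below the threshold: 6.
6 ≥ 3, so Fontaine Logistics became eligible.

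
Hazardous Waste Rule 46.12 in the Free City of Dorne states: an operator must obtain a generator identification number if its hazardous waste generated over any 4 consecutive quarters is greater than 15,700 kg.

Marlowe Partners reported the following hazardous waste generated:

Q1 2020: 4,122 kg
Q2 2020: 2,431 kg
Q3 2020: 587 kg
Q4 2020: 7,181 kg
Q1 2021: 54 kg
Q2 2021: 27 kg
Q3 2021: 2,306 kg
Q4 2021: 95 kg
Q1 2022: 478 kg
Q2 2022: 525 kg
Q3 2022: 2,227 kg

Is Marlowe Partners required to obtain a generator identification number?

Q1 2020–Q4 2020: 4,122 kg + 2,431 kg + 587 kg + 7,181 kg = 14,321 kg (under)
Q2 2020–Q1 2021: 2,431 kg + 587 kg + 7,181 kg + 54 kg = 10,253 kg (under)
Q3 2020–Q2 2021: 587 kg + 7,181 kg + 54 kg + 27 kg = 7,849 kg (under)
Q4 2020–Q3 2021: 7,181 kg + 54 kg + 27 kg + 2,306 kg = 9,568 kg (under)
Q1 2021–Q4 2021: 54 kg + 27 kg + 2,306 kg + 95 kg = 2,482 kg (under)
Q2 2021–Q1 2022: 27 kg + 2,306 kg + 95 kg + 478 kg = 2,906 kg (under)
Q3 2021–Q2 2022: 2,306 kg + 95 kg + 478 kg + 525 kg = 3,404 kg (under)
Q4 2021–Q3 2022: 95 kg + 478 kg + 525 kg + 2,227 kg = 3,325 kg (under)
No window exceeds 15,700 kg.

No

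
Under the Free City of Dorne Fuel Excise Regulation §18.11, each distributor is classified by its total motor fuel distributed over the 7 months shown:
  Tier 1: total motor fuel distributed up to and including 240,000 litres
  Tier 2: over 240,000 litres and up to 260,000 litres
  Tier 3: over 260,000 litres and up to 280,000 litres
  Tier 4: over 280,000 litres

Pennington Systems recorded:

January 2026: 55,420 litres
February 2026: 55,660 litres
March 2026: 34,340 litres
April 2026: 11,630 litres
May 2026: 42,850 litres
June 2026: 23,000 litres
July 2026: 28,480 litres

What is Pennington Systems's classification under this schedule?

Total motor fuel distributed: 55,420 litres + 55,660 litres + 34,340 litres + 11,630 litres + 42,850 litres + 23,000 litres + 28,480 litres = 251,380 litres.
240,000 litres < 251,380 litres ≤ 260,000 litres, so Tier 2 applies.

Tier 2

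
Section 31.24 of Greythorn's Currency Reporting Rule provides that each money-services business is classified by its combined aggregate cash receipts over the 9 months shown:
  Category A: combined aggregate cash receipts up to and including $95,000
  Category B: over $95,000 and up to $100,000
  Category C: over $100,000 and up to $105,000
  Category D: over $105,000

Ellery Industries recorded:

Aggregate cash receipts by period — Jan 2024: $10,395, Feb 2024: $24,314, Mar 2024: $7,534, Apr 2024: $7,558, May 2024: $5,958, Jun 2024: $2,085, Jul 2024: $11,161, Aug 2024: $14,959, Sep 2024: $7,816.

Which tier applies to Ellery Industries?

Category A

Combined aggregate cash receipts: $10,395 + $24,314 + $7,534 + $7,558 + $5,958 + $2,085 + $11,161 + $14,959 + $7,816 = $91,780.
$91,780 ≤ $95,000, so Category A applies.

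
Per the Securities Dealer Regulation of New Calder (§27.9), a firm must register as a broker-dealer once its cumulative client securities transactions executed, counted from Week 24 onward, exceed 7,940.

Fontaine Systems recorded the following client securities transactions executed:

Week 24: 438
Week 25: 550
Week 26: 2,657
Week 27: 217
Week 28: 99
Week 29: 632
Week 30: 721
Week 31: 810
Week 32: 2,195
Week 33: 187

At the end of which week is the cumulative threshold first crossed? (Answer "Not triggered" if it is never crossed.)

Week 32

Through Week 24: 438
Through Week 25: 988
Through Week 26: 3,645
Through Week 27: 3,862
Through Week 28: 3,961
Through Week 29: 4,593
Through Week 30: 5,314
Through Week 31: 6,124
Through Week 32: 8,319 ← exceeds threshold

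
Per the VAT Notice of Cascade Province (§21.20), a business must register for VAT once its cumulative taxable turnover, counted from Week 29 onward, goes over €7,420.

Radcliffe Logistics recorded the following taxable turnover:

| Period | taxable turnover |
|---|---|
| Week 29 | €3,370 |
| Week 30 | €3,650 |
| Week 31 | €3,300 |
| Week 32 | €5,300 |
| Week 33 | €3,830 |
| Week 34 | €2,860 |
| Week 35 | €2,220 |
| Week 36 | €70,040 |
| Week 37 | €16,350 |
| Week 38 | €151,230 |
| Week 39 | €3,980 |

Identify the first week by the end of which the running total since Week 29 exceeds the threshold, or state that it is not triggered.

Through Week 29: €3,370
Through Week 30: €7,020
Through Week 31: €10,320 ← exceeds threshold

Week 31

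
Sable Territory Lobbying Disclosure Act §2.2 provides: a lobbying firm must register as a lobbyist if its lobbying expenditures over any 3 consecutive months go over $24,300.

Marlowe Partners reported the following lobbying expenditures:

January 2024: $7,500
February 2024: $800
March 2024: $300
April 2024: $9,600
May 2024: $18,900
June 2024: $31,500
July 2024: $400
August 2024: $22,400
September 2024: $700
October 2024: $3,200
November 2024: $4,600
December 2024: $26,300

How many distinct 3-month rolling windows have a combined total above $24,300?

6

January 2024–March 2024: $7,500 + $800 + $300 = $8,600 (under)
February 2024–April 2024: $800 + $300 + $9,600 = $10,700 (under)
March 2024–May 2024: $300 + $9,600 + $18,900 = $28,800 (over)
April 2024–June 2024: $9,600 + $18,900 + $31,500 = $60,000 (over)
May 2024–July 2024: $18,900 + $31,500 + $400 = $50,800 (over)
June 2024–August 2024: $31,500 + $400 + $22,400 = $54,300 (over)
July 2024–September 2024: $400 + $22,400 + $700 = $23,500 (under)
August 2024–October 2024: $22,400 + $700 + $3,200 = $26,300 (over)
September 2024–November 2024: $700 + $3,200 + $4,600 = $8,500 (under)
October 2024–December 2024: $3,200 + $4,600 + $26,300 = $34,100 (over)
6 windows exceed the threshold.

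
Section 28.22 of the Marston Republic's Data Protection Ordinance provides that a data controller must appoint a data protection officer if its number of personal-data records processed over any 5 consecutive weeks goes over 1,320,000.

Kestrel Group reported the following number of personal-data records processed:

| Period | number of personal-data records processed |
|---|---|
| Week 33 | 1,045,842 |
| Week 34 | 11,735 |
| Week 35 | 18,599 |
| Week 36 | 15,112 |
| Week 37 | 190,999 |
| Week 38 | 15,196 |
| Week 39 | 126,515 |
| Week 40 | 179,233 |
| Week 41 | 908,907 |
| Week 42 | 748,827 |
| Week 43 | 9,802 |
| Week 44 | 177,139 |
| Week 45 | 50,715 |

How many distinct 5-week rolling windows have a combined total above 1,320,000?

Week 33–Week 37: 1,045,842 + 11,735 + 18,599 + 15,112 + 190,999 = 1,282,287 (under)
Week 34–Week 38: 11,735 + 18,599 + 15,112 + 190,999 + 15,196 = 251,641 (under)
Week 35–Week 39: 18,599 + 15,112 + 190,999 + 15,196 + 126,515 = 366,421 (under)
Week 36–Week 40: 15,112 + 190,999 + 15,196 + 126,515 + 179,233 = 527,055 (under)
Week 37–Week 41: 190,999 + 15,196 + 126,515 + 179,233 + 908,907 = 1,420,850 (over)
Week 38–Week 42: 15,196 + 126,515 + 179,233 + 908,907 + 748,827 = 1,978,678 (over)
Week 39–Week 43: 126,515 + 179,233 + 908,907 + 748,827 + 9,802 = 1,973,284 (over)
Week 40–Week 44: 179,233 + 908,907 + 748,827 + 9,802 + 177,139 = 2,023,908 (over)
Week 41–Week 45: 908,907 + 748,827 + 9,802 + 177,139 + 50,715 = 1,895,390 (over)
5 windows exceed the threshold.

5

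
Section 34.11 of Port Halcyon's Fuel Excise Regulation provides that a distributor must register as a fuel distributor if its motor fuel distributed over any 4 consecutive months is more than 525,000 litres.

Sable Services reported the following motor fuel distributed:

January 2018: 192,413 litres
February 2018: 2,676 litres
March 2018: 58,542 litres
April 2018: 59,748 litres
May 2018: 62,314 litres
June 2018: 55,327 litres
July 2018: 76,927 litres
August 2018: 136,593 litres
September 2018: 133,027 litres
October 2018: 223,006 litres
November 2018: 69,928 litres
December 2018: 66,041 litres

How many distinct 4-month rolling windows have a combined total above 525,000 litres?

January 2018–April 2018: 192,413 litres + 2,676 litres + 58,542 litres + 59,748 litres = 313,379 litres (under)
February 2018–May 2018: 2,676 litres + 58,542 litres + 59,748 litres + 62,314 litres = 183,280 litres (under)
March 2018–June 2018: 58,542 litres + 59,748 litres + 62,314 litres + 55,327 litres = 235,931 litres (under)
April 2018–July 2018: 59,748 litres + 62,314 litres + 55,327 litres + 76,927 litres = 254,316 litres (under)
May 2018–August 2018: 62,314 litres + 55,327 litres + 76,927 litres + 136,593 litres = 331,161 litres (under)
June 2018–September 2018: 55,327 litres + 76,927 litres + 136,593 litres + 133,027 litres = 401,874 litres (under)
July 2018–October 2018: 76,927 litres + 136,593 litres + 133,027 litres + 223,006 litres = 569,553 litres (over)
August 2018–November 2018: 136,593 litres + 133,027 litres + 223,006 litres + 69,928 litres = 562,554 litres (over)
September 2018–December 2018: 133,027 litres + 223,006 litres + 69,928 litres + 66,041 litres = 492,002 litres (under)
2 windows exceed the threshold.

2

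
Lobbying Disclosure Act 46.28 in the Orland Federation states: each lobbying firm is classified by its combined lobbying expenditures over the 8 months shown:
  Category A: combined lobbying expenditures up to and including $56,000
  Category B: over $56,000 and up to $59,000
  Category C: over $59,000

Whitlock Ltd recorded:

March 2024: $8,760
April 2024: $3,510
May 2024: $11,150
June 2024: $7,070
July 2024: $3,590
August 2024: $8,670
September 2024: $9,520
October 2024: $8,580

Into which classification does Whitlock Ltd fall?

Combined lobbying expenditures: $8,760 + $3,510 + $11,150 + $7,070 + $3,590 + $8,670 + $9,520 + $8,580 = $60,850.
$60,850 > $59,000, so Category C applies.

Category C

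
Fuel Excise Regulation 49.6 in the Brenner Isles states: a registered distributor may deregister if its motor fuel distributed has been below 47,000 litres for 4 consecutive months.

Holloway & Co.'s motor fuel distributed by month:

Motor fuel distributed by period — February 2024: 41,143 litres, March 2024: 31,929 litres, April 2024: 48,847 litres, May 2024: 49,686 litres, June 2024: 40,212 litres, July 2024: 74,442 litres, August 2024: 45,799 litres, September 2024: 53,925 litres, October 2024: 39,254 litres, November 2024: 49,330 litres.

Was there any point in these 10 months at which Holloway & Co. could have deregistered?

No

Months below 47,000 litres: February 2024, March 2024, June 2024, August 2024, October 2024.
Longest run of consecutive months below the threshold: 2.
2 < 4, so Holloway & Co. never became eligible.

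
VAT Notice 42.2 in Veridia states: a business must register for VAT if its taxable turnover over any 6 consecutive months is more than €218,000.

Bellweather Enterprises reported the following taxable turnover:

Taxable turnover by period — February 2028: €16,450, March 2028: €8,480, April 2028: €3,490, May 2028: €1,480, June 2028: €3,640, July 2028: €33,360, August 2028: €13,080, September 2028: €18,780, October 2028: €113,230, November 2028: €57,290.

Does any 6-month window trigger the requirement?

Yes

February 2028–July 2028: €16,450 + €8,480 + €3,490 + €1,480 + €3,640 + €33,360 = €66,900 (under)
March 2028–August 2028: €8,480 + €3,490 + €1,480 + €3,640 + €33,360 + €13,080 = €63,530 (under)
April 2028–September 2028: €3,490 + €1,480 + €3,640 + €33,360 + €13,080 + €18,780 = €73,830 (under)
May 2028–October 2028: €1,480 + €3,640 + €33,360 + €13,080 + €18,780 + €113,230 = €183,570 (under)
June 2028–November 2028: €3,640 + €33,360 + €13,080 + €18,780 + €113,230 + €57,290 = €239,380 (over)
At least one window exceeds €218,000.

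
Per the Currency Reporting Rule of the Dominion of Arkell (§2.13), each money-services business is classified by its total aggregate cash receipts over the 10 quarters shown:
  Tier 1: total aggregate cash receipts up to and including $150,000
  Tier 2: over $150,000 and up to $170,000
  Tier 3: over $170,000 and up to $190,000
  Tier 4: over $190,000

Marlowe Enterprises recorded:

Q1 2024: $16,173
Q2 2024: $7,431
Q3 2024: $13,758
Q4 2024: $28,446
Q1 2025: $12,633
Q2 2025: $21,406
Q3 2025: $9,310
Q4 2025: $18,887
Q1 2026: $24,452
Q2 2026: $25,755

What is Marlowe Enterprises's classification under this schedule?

Total aggregate cash receipts: $16,173 + $7,431 + $13,758 + $28,446 + $12,633 + $21,406 + $9,310 + $18,887 + $24,452 + $25,755 = $178,251.
$170,000 < $178,251 ≤ $190,000, so Tier 3 applies.

Tier 3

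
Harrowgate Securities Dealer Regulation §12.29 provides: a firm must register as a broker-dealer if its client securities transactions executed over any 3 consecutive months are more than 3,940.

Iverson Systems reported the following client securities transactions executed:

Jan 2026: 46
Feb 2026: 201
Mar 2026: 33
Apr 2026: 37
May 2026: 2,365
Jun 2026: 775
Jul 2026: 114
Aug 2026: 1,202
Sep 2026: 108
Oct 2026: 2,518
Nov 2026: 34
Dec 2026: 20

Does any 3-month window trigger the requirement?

No

Jan 2026–Mar 2026: 46 + 201 + 33 = 280 (under)
Feb 2026–Apr 2026: 201 + 33 + 37 = 271 (under)
Mar 2026–May 2026: 33 + 37 + 2,365 = 2,435 (under)
Apr 2026–Jun 2026: 37 + 2,365 + 775 = 3,177 (under)
May 2026–Jul 2026: 2,365 + 775 + 114 = 3,254 (under)
Jun 2026–Aug 2026: 775 + 114 + 1,202 = 2,091 (under)
Jul 2026–Sep 2026: 114 + 1,202 + 108 = 1,424 (under)
Aug 2026–Oct 2026: 1,202 + 108 + 2,518 = 3,828 (under)
Sep 2026–Nov 2026: 108 + 2,518 + 34 = 2,660 (under)
Oct 2026–Dec 2026: 2,518 + 34 + 20 = 2,572 (under)
No window exceeds 3,940.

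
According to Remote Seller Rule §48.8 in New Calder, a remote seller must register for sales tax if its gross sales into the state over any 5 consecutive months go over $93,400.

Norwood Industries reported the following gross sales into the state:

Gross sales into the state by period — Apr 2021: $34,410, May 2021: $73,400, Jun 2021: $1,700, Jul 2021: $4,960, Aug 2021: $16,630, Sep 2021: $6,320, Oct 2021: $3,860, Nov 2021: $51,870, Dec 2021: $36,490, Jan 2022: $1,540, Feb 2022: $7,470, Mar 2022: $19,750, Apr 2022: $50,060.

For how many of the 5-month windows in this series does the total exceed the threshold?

7

Apr 2021–Aug 2021: $34,410 + $73,400 + $1,700 + $4,960 + $16,630 = $131,100 (over)
May 2021–Sep 2021: $73,400 + $1,700 + $4,960 + $16,630 + $6,320 = $103,010 (over)
Jun 2021–Oct 2021: $1,700 + $4,960 + $16,630 + $6,320 + $3,860 = $33,470 (under)
Jul 2021–Nov 2021: $4,960 + $16,630 + $6,320 + $3,860 + $51,870 = $83,640 (under)
Aug 2021–Dec 2021: $16,630 + $6,320 + $3,860 + $51,870 + $36,490 = $115,170 (over)
Sep 2021–Jan 2022: $6,320 + $3,860 + $51,870 + $36,490 + $1,540 = $100,080 (over)
Oct 2021–Feb 2022: $3,860 + $51,870 + $36,490 + $1,540 + $7,470 = $101,230 (over)
Nov 2021–Mar 2022: $51,870 + $36,490 + $1,540 + $7,470 + $19,750 = $117,120 (over)
Dec 2021–Apr 2022: $36,490 + $1,540 + $7,470 + $19,750 + $50,060 = $115,310 (over)
7 windows exceed the threshold.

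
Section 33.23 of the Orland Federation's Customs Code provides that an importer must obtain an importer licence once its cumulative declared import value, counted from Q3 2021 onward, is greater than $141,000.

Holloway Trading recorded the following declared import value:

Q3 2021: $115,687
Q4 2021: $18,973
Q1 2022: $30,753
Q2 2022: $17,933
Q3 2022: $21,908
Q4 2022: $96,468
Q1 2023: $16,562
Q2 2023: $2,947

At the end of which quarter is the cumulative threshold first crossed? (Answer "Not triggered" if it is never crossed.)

Q1 2022

Through Q3 2021: $115,687
Through Q4 2021: $134,660
Through Q1 2022: $165,413 ← exceeds threshold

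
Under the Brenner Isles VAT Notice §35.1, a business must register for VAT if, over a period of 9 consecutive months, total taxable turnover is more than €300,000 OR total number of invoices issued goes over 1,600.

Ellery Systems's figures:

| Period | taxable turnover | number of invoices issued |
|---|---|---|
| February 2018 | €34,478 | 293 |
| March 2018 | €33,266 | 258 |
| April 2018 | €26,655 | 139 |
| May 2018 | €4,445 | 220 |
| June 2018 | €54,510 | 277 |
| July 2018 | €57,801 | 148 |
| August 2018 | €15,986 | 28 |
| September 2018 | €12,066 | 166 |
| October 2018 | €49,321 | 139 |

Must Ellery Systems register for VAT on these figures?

Total taxable turnover: €34,478 + €33,266 + €26,655 + €4,445 + €54,510 + €57,801 + €15,986 + €12,066 + €49,321 = €288,528 (≤ €300,000).
Total number of invoices issued: 293 + 258 + 139 + 220 + 277 + 148 + 28 + 166 + 139 = 1,668 (> 1,600).
The test is 'or': at least one threshold is exceeded.

Yes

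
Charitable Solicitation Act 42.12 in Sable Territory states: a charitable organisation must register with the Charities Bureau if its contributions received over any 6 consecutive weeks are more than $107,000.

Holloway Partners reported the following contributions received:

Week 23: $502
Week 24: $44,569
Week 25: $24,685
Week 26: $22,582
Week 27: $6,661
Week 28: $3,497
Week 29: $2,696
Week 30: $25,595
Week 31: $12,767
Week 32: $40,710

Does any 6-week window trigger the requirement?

Week 23–Week 28: $502 + $44,569 + $24,685 + $22,582 + $6,661 + $3,497 = $102,496 (under)
Week 24–Week 29: $44,569 + $24,685 + $22,582 + $6,661 + $3,497 + $2,696 = $104,690 (under)
Week 25–Week 30: $24,685 + $22,582 + $6,661 + $3,497 + $2,696 + $25,595 = $85,716 (under)
Week 26–Week 31: $22,582 + $6,661 + $3,497 + $2,696 + $25,595 + $12,767 = $73,798 (under)
Week 27–Week 32: $6,661 + $3,497 + $2,696 + $25,595 + $12,767 + $40,710 = $91,926 (under)
No window exceeds $107,000.

No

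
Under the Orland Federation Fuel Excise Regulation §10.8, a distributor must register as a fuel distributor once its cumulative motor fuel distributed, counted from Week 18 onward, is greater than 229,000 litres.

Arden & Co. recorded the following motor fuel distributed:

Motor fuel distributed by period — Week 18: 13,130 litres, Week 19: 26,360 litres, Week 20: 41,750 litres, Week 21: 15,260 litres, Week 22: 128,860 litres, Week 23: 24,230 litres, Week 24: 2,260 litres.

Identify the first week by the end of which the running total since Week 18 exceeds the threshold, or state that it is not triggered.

Week 23

Through Week 18: 13,130 litres
Through Week 19: 39,490 litres
Through Week 20: 81,240 litres
Through Week 21: 96,500 litres
Through Week 22: 225,360 litres
Through Week 23: 249,590 litres ← exceeds threshold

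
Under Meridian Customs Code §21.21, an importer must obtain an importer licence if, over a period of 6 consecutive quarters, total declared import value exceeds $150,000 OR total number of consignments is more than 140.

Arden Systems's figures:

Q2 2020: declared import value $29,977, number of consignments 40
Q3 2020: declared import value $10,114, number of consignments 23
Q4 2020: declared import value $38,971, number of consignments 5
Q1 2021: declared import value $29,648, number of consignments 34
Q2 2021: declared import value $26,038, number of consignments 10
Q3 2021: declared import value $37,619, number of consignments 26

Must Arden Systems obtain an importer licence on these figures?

Yes

Total declared import value: $29,977 + $10,114 + $38,971 + $29,648 + $26,038 + $37,619 = $172,367 (> $150,000).
Total number of consignments: 40 + 23 + 5 + 34 + 10 + 26 = 138 (≤ 140).
The test is 'or': at least one threshold is exceeded.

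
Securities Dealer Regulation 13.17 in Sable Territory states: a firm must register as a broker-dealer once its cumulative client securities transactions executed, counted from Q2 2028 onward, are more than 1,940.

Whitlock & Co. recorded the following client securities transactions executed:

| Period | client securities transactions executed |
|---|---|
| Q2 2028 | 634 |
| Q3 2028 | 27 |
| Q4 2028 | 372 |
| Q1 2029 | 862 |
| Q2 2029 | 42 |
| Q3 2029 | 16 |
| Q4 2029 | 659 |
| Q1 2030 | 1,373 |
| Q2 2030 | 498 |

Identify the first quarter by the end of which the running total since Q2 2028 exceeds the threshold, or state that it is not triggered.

Q3 2029

Through Q2 2028: 634
Through Q3 2028: 661
Through Q4 2028: 1,033
Through Q1 2029: 1,895
Through Q2 2029: 1,937
Through Q3 2029: 1,953 ← exceeds threshold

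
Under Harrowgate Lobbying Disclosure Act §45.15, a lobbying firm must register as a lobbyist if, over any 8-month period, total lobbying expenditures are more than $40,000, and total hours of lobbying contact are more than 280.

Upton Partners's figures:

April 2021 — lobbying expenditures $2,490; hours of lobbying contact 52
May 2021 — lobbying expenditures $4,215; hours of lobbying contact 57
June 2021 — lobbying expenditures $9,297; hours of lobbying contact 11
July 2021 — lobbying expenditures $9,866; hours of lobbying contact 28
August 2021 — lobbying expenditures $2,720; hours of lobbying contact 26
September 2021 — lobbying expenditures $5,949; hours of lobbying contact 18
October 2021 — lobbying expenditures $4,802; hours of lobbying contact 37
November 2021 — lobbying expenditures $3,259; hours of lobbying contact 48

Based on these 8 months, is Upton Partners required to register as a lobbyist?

Total lobbying expenditures: $2,490 + $4,215 + $9,297 + $9,866 + $2,720 + $5,949 + $4,802 + $3,259 = $42,598 (> $40,000).
Total hours of lobbying contact: 52 + 57 + 11 + 28 + 26 + 18 + 37 + 48 = 277 (≤ 280).
The test is 'and': the rule requires both, and at least one is not exceeded.

No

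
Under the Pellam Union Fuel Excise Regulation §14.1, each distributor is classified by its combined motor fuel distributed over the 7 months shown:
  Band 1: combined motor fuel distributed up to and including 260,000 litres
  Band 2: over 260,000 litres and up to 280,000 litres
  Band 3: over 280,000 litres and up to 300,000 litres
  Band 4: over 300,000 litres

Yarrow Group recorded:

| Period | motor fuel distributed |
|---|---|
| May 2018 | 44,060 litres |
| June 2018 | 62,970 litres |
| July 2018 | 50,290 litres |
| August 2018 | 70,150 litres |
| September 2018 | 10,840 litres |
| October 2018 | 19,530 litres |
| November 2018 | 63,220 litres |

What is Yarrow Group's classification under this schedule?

Combined motor fuel distributed: 44,060 litres + 62,970 litres + 50,290 litres + 70,150 litres + 10,840 litres + 19,530 litres + 63,220 litres = 321,060 litres.
321,060 litres > 300,000 litres, so Band 4 applies.

Band 4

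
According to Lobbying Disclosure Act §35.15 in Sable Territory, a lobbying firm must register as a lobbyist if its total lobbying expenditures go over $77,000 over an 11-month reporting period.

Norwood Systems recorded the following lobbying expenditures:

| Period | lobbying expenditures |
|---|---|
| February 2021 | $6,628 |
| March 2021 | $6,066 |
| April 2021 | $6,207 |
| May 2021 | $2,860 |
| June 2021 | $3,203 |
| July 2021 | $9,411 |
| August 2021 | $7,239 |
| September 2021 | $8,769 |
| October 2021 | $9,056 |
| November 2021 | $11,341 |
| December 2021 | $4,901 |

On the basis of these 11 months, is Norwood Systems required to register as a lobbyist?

Total lobbying expenditures: $6,628 + $6,066 + $6,207 + $2,860 + $3,203 + $9,411 + $7,239 + $8,769 + $9,056 + $11,341 + $4,901 = $75,681.
$75,681 ≤ $77,000, so the threshold is not exceeded.

No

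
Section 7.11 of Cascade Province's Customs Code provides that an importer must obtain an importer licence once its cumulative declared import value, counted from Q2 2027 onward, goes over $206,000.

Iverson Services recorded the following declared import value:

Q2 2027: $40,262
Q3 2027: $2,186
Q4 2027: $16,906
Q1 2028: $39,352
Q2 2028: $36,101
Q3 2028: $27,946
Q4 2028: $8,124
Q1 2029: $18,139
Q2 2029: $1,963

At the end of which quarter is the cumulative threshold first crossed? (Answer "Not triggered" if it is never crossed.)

Not triggered

Through Q2 2027: $40,262
Through Q3 2027: $42,448
Through Q4 2027: $59,354
Through Q1 2028: $98,706
Through Q2 2028: $134,807
Through Q3 2028: $162,753
Through Q4 2028: $170,877
Through Q1 2029: $189,016
Through Q2 2029: $190,979
Final cumulative total $190,979 ≤ $206,000; the threshold is never exceeded.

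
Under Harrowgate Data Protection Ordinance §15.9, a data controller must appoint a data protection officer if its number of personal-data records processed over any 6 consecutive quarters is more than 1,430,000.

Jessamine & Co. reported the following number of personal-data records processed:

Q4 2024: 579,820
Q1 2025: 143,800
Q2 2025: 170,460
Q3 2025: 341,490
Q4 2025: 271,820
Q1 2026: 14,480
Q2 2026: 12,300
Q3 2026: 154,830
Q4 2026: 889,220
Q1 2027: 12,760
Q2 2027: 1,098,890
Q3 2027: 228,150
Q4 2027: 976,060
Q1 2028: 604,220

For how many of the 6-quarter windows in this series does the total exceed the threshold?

6

Q4 2024–Q1 2026: 579,820 + 143,800 + 170,460 + 341,490 + 271,820 + 14,480 = 1,521,870 (over)
Q1 2025–Q2 2026: 143,800 + 170,460 + 341,490 + 271,820 + 14,480 + 12,300 = 954,350 (under)
Q2 2025–Q3 2026: 170,460 + 341,490 + 271,820 + 14,480 + 12,300 + 154,830 = 965,380 (under)
Q3 2025–Q4 2026: 341,490 + 271,820 + 14,480 + 12,300 + 154,830 + 889,220 = 1,684,140 (over)
Q4 2025–Q1 2027: 271,820 + 14,480 + 12,300 + 154,830 + 889,220 + 12,760 = 1,355,410 (under)
Q1 2026–Q2 2027: 14,480 + 12,300 + 154,830 + 889,220 + 12,760 + 1,098,890 = 2,182,480 (over)
Q2 2026–Q3 2027: 12,300 + 154,830 + 889,220 + 12,760 + 1,098,890 + 228,150 = 2,396,150 (over)
Q3 2026–Q4 2027: 154,830 + 889,220 + 12,760 + 1,098,890 + 228,150 + 976,060 = 3,359,910 (over)
Q4 2026–Q1 2028: 889,220 + 12,760 + 1,098,890 + 228,150 + 976,060 + 604,220 = 3,809,300 (over)
6 windows exceed the threshold.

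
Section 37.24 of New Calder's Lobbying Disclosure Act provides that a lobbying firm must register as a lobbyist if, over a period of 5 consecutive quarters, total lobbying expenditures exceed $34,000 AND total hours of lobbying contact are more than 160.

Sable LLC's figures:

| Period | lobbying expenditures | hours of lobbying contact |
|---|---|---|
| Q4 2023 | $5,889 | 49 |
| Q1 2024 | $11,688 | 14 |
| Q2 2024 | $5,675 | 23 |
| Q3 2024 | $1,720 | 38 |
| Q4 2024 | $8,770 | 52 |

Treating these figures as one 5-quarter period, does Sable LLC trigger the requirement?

No

Total lobbying expenditures: $5,889 + $11,688 + $5,675 + $1,720 + $8,770 = $33,742 (≤ $34,000).
Total hours of lobbying contact: 49 + 14 + 23 + 38 + 52 = 176 (> 160).
The test is 'and': the rule requires both, and at least one is not exceeded.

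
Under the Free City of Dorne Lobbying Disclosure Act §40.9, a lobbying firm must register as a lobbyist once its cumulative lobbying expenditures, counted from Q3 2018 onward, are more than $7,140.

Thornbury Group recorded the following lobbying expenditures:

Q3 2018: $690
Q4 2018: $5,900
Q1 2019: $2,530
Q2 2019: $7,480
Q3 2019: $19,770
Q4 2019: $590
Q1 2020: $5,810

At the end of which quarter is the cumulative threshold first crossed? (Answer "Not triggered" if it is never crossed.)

Q1 2019

Through Q3 2018: $690
Through Q4 2018: $6,590
Through Q1 2019: $9,120 ← exceeds threshold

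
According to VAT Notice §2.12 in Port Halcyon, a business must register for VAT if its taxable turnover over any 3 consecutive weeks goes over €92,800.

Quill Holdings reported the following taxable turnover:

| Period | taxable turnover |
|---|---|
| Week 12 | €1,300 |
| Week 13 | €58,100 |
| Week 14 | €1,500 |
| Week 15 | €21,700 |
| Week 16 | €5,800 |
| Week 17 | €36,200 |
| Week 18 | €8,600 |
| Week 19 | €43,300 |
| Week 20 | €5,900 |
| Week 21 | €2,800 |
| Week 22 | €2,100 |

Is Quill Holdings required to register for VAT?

No

Week 12–Week 14: €1,300 + €58,100 + €1,500 = €60,900 (under)
Week 13–Week 15: €58,100 + €1,500 + €21,700 = €81,300 (under)
Week 14–Week 16: €1,500 + €21,700 + €5,800 = €29,000 (under)
Week 15–Week 17: €21,700 + €5,800 + €36,200 = €63,700 (under)
Week 16–Week 18: €5,800 + €36,200 + €8,600 = €50,600 (under)
Week 17–Week 19: €36,200 + €8,600 + €43,300 = €88,100 (under)
Week 18–Week 20: €8,600 + €43,300 + €5,900 = €57,800 (under)
Week 19–Week 21: €43,300 + €5,900 + €2,800 = €52,000 (under)
Week 20–Week 22: €5,900 + €2,800 + €2,100 = €10,800 (under)
No window exceeds €92,800.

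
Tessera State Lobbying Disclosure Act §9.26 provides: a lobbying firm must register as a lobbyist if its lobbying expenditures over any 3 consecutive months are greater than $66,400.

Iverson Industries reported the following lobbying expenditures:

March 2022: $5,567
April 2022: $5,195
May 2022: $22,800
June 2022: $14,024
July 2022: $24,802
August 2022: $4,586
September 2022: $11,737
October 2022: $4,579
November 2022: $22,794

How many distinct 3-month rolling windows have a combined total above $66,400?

0

March 2022–May 2022: $5,567 + $5,195 + $22,800 = $33,562 (under)
April 2022–June 2022: $5,195 + $22,800 + $14,024 = $42,019 (under)
May 2022–July 2022: $22,800 + $14,024 + $24,802 = $61,626 (under)
June 2022–August 2022: $14,024 + $24,802 + $4,586 = $43,412 (under)
July 2022–September 2022: $24,802 + $4,586 + $11,737 = $41,125 (under)
August 2022–October 2022: $4,586 + $11,737 + $4,579 = $20,902 (under)
September 2022–November 2022: $11,737 + $4,579 + $22,794 = $39,110 (under)
0 windows exceed the threshold.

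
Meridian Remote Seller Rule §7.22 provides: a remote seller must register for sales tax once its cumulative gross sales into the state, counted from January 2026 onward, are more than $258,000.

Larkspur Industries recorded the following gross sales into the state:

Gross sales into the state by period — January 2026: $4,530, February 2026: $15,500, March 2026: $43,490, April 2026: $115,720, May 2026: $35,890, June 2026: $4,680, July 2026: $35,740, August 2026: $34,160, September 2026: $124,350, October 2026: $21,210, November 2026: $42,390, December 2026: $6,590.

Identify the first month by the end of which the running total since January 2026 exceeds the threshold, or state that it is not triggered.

August 2026

Through January 2026: $4,530
Through February 2026: $20,030
Through March 2026: $63,520
Through April 2026: $179,240
Through May 2026: $215,130
Through June 2026: $219,810
Through July 2026: $255,550
Through August 2026: $289,710 ← exceeds threshold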